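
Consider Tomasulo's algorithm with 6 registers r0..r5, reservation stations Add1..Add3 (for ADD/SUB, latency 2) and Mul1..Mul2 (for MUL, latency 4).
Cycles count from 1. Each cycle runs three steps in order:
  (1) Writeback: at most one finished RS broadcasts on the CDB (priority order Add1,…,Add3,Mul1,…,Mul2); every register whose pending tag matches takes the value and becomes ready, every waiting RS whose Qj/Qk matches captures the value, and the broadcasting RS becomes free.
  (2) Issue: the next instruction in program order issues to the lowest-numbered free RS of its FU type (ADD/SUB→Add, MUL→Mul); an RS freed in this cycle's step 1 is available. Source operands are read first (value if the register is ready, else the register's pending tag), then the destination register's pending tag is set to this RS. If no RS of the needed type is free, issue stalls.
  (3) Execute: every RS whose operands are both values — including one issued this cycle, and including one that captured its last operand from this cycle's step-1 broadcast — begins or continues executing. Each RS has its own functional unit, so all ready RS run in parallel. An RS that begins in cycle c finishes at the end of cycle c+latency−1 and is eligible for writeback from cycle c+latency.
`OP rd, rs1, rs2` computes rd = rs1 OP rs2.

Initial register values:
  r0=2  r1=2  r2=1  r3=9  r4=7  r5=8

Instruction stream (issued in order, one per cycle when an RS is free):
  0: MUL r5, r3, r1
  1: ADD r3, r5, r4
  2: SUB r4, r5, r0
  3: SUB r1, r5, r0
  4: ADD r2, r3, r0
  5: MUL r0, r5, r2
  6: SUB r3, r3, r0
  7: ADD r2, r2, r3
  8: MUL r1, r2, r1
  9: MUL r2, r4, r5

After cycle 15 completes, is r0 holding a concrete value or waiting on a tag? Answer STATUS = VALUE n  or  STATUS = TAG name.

STATUS = VALUE 486

c1: issue MUL r5<-Mul1 | r0:2,r1:2,r2:1,r3:9,r4:7,r5:Mul1
c2: issue ADD r3<-Add1 | r0:2,r1:2,r2:1,r3:Add1,r4:7,r5:Mul1
c3: issue SUB r4<-Add2 | r0:2,r1:2,r2:1,r3:Add1,r4:Add2,r5:Mul1
c4: issue SUB r1<-Add3 | r0:2,r1:Add3,r2:1,r3:Add1,r4:Add2,r5:Mul1
c5: CDB Mul1=18; stall | r0:2,r1:Add3,r2:1,r3:Add1,r4:Add2,r5:18
c6: stall | r0:2,r1:Add3,r2:1,r3:Add1,r4:Add2,r5:18
c7: CDB Add1=25; issue ADD r2<-Add1 | r0:2,r1:Add3,r2:Add1,r3:25,r4:Add2,r5:18
c8: CDB Add2=16; issue MUL r0<-Mul1 | r0:Mul1,r1:Add3,r2:Add1,r3:25,r4:16,r5:18
c9: CDB Add1=27; issue SUB r3<-Add1 | r0:Mul1,r1:Add3,r2:27,r3:Add1,r4:16,r5:18
c10: CDB Add3=16; issue ADD r2<-Add2 | r0:Mul1,r1:16,r2:Add2,r3:Add1,r4:16,r5:18
c11: issue MUL r1<-Mul2 | r0:Mul1,r1:Mul2,r2:Add2,r3:Add1,r4:16,r5:18
c12: stall | r0:Mul1,r1:Mul2,r2:Add2,r3:Add1,r4:16,r5:18
c13: CDB Mul1=486; issue MUL r2<-Mul1 | r0:486,r1:Mul2,r2:Mul1,r3:Add1,r4:16,r5:18
c14: - | r0:486,r1:Mul2,r2:Mul1,r3:Add1,r4:16,r5:18
c15: CDB Add1=-461 | r0:486,r1:Mul2,r2:Mul1,r3:-461,r4:16,r5:18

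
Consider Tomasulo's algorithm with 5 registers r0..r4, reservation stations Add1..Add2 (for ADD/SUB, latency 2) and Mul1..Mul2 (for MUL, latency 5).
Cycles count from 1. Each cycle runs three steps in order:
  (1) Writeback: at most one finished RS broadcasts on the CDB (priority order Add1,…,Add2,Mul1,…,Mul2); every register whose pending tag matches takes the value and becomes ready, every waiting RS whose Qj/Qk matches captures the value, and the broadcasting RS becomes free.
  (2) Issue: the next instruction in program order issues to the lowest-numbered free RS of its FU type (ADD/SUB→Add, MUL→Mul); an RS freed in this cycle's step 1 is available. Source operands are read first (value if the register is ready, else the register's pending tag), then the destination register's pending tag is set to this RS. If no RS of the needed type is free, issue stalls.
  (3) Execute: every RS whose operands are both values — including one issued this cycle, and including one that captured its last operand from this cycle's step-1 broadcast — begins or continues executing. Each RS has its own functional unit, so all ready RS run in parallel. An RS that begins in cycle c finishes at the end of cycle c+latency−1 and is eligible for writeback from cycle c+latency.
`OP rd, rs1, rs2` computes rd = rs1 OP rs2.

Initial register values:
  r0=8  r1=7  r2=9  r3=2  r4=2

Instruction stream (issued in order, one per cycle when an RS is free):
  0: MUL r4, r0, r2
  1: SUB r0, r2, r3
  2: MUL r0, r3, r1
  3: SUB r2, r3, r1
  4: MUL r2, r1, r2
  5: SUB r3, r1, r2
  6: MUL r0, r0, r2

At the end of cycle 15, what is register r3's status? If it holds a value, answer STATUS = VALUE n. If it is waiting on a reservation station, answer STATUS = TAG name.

STATUS = VALUE 42

cycle 1: issue MUL r4<-Mul1 // r0:8,r1:7,r2:9,r3:2,r4:Mul1
cycle 2: issue SUB r0<-Add1 // r0:Add1,r1:7,r2:9,r3:2,r4:Mul1
cycle 3: issue MUL r0<-Mul2 // r0:Mul2,r1:7,r2:9,r3:2,r4:Mul1
cycle 4: CDB Add1=7; issue SUB r2<-Add1 // r0:Mul2,r1:7,r2:Add1,r3:2,r4:Mul1
cycle 5: stall // r0:Mul2,r1:7,r2:Add1,r3:2,r4:Mul1
cycle 6: CDB Add1=-5; stall // r0:Mul2,r1:7,r2:-5,r3:2,r4:Mul1
cycle 7: CDB Mul1=72; issue MUL r2<-Mul1 // r0:Mul2,r1:7,r2:Mul1,r3:2,r4:72
cycle 8: CDB Mul2=14; issue SUB r3<-Add1 // r0:14,r1:7,r2:Mul1,r3:Add1,r4:72
cycle 9: issue MUL r0<-Mul2 // r0:Mul2,r1:7,r2:Mul1,r3:Add1,r4:72
cycle 10: - // r0:Mul2,r1:7,r2:Mul1,r3:Add1,r4:72
cycle 11: - // r0:Mul2,r1:7,r2:Mul1,r3:Add1,r4:72
cycle 12: CDB Mul1=-35 // r0:Mul2,r1:7,r2:-35,r3:Add1,r4:72
cycle 13: - // r0:Mul2,r1:7,r2:-35,r3:Add1,r4:72
cycle 14: CDB Add1=42 // r0:Mul2,r1:7,r2:-35,r3:42,r4:72
cycle 15: - // r0:Mul2,r1:7,r2:-35,r3:42,r4:72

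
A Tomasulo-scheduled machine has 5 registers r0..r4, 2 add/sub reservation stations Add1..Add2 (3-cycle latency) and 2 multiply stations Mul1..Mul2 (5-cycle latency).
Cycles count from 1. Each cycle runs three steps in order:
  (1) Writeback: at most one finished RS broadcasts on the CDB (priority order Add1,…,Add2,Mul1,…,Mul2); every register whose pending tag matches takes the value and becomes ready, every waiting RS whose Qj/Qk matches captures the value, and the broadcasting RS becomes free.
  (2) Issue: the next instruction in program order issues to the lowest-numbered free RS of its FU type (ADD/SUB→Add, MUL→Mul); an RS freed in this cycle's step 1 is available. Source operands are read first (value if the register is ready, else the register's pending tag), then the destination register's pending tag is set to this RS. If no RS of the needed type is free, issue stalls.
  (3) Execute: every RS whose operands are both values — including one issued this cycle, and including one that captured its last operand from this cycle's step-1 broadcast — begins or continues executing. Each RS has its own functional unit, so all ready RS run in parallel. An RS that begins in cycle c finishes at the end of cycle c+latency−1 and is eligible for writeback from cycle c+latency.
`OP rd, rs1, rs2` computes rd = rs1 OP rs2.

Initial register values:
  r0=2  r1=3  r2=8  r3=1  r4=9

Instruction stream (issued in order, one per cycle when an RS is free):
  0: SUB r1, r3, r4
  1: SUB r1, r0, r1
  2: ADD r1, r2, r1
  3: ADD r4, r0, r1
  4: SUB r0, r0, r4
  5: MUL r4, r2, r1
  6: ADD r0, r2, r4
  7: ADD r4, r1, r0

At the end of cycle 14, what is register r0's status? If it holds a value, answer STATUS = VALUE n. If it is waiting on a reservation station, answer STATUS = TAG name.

c1: issue SUB r1<-Add1 | r0:2,r1:Add1,r2:8,r3:1,r4:9
c2: issue SUB r1<-Add2 | r0:2,r1:Add2,r2:8,r3:1,r4:9
c3: stall | r0:2,r1:Add2,r2:8,r3:1,r4:9
c4: CDB Add1=-8; issue ADD r1<-Add1 | r0:2,r1:Add1,r2:8,r3:1,r4:9
c5: stall | r0:2,r1:Add1,r2:8,r3:1,r4:9
c6: stall | r0:2,r1:Add1,r2:8,r3:1,r4:9
c7: CDB Add2=10; issue ADD r4<-Add2 | r0:2,r1:Add1,r2:8,r3:1,r4:Add2
c8: stall | r0:2,r1:Add1,r2:8,r3:1,r4:Add2
c9: stall | r0:2,r1:Add1,r2:8,r3:1,r4:Add2
c10: CDB Add1=18; issue SUB r0<-Add1 | r0:Add1,r1:18,r2:8,r3:1,r4:Add2
c11: issue MUL r4<-Mul1 | r0:Add1,r1:18,r2:8,r3:1,r4:Mul1
c12: stall | r0:Add1,r1:18,r2:8,r3:1,r4:Mul1
c13: CDB Add2=20; issue ADD r0<-Add2 | r0:Add2,r1:18,r2:8,r3:1,r4:Mul1
c14: stall | r0:Add2,r1:18,r2:8,r3:1,r4:Mul1

STATUS = TAG Add2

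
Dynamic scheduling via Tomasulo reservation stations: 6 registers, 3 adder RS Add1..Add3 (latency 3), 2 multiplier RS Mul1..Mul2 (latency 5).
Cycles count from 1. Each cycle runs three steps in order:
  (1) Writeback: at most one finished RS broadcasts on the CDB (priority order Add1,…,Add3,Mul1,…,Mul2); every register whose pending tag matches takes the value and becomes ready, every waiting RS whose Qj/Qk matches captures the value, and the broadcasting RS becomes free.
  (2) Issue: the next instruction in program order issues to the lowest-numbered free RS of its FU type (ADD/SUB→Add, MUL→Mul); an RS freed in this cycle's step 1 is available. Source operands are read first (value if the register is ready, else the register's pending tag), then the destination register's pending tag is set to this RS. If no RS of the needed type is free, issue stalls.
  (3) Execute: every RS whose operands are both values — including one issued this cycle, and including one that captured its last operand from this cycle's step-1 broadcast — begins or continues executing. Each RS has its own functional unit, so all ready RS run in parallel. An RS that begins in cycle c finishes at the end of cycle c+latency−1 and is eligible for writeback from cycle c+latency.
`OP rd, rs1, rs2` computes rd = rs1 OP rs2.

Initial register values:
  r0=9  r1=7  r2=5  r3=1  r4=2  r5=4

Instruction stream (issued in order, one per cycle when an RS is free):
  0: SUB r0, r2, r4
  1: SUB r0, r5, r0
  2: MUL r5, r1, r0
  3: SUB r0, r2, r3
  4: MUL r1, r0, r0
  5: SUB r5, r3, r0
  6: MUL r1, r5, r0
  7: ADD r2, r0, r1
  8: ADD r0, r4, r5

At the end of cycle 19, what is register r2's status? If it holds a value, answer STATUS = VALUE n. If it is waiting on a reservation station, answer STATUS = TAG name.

  c1: issue SUB r0<-Add1  regs: r0:Add1,r1:7,r2:5,r3:1,r4:2,r5:4
  c2: issue SUB r0<-Add2  regs: r0:Add2,r1:7,r2:5,r3:1,r4:2,r5:4
  c3: issue MUL r5<-Mul1  regs: r0:Add2,r1:7,r2:5,r3:1,r4:2,r5:Mul1
  c4: CDB Add1=3; issue SUB r0<-Add1  regs: r0:Add1,r1:7,r2:5,r3:1,r4:2,r5:Mul1
  c5: issue MUL r1<-Mul2  regs: r0:Add1,r1:Mul2,r2:5,r3:1,r4:2,r5:Mul1
  c6: issue SUB r5<-Add3  regs: r0:Add1,r1:Mul2,r2:5,r3:1,r4:2,r5:Add3
  c7: CDB Add1=4; stall  regs: r0:4,r1:Mul2,r2:5,r3:1,r4:2,r5:Add3
  c8: CDB Add2=1; stall  regs: r0:4,r1:Mul2,r2:5,r3:1,r4:2,r5:Add3
  c9: stall  regs: r0:4,r1:Mul2,r2:5,r3:1,r4:2,r5:Add3
  c10: CDB Add3=-3; stall  regs: r0:4,r1:Mul2,r2:5,r3:1,r4:2,r5:-3
  c11: stall  regs: r0:4,r1:Mul2,r2:5,r3:1,r4:2,r5:-3
  c12: CDB Mul2=16; issue MUL r1<-Mul2  regs: r0:4,r1:Mul2,r2:5,r3:1,r4:2,r5:-3
  c13: CDB Mul1=7; issue ADD r2<-Add1  regs: r0:4,r1:Mul2,r2:Add1,r3:1,r4:2,r5:-3
  c14: issue ADD r0<-Add2  regs: r0:Add2,r1:Mul2,r2:Add1,r3:1,r4:2,r5:-3
  c15: -  regs: r0:Add2,r1:Mul2,r2:Add1,r3:1,r4:2,r5:-3
  c16: -  regs: r0:Add2,r1:Mul2,r2:Add1,r3:1,r4:2,r5:-3
  c17: CDB Add2=-1  regs: r0:-1,r1:Mul2,r2:Add1,r3:1,r4:2,r5:-3
  c18: CDB Mul2=-12  regs: r0:-1,r1:-12,r2:Add1,r3:1,r4:2,r5:-3
  c19: -  regs: r0:-1,r1:-12,r2:Add1,r3:1,r4:2,r5:-3

STATUS = TAG Add1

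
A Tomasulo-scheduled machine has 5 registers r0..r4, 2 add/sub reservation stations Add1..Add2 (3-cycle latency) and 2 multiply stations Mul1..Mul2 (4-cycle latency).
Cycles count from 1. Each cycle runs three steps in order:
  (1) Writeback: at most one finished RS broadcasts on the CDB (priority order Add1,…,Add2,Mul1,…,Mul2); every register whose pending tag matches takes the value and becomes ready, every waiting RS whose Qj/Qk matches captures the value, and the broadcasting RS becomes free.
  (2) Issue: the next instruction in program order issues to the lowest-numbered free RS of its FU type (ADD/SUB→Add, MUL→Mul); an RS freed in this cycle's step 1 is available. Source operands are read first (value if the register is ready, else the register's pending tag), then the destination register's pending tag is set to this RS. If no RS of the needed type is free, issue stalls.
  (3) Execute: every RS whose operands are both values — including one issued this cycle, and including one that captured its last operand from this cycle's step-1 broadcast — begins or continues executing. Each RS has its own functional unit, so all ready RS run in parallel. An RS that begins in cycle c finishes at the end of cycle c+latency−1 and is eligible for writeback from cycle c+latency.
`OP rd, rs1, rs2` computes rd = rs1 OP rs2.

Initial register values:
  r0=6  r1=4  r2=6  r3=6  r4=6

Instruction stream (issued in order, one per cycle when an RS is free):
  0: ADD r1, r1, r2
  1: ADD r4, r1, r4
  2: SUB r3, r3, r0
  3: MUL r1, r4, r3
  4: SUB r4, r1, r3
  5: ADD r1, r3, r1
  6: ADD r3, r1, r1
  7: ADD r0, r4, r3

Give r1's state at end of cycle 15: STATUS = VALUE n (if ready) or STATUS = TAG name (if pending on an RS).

  c1: issue ADD r1<-Add1  regs: r0:6,r1:Add1,r2:6,r3:6,r4:6
  c2: issue ADD r4<-Add2  regs: r0:6,r1:Add1,r2:6,r3:6,r4:Add2
  c3: stall  regs: r0:6,r1:Add1,r2:6,r3:6,r4:Add2
  c4: CDB Add1=10; issue SUB r3<-Add1  regs: r0:6,r1:10,r2:6,r3:Add1,r4:Add2
  c5: issue MUL r1<-Mul1  regs: r0:6,r1:Mul1,r2:6,r3:Add1,r4:Add2
  c6: stall  regs: r0:6,r1:Mul1,r2:6,r3:Add1,r4:Add2
  c7: CDB Add1=0; issue SUB r4<-Add1  regs: r0:6,r1:Mul1,r2:6,r3:0,r4:Add1
  c8: CDB Add2=16; issue ADD r1<-Add2  regs: r0:6,r1:Add2,r2:6,r3:0,r4:Add1
  c9: stall  regs: r0:6,r1:Add2,r2:6,r3:0,r4:Add1
  c10: stall  regs: r0:6,r1:Add2,r2:6,r3:0,r4:Add1
  c11: stall  regs: r0:6,r1:Add2,r2:6,r3:0,r4:Add1
  c12: CDB Mul1=0; stall  regs: r0:6,r1:Add2,r2:6,r3:0,r4:Add1
  c13: stall  regs: r0:6,r1:Add2,r2:6,r3:0,r4:Add1
  c14: stall  regs: r0:6,r1:Add2,r2:6,r3:0,r4:Add1
  c15: CDB Add1=0; issue ADD r3<-Add1  regs: r0:6,r1:Add2,r2:6,r3:Add1,r4:0

STATUS = TAG Add2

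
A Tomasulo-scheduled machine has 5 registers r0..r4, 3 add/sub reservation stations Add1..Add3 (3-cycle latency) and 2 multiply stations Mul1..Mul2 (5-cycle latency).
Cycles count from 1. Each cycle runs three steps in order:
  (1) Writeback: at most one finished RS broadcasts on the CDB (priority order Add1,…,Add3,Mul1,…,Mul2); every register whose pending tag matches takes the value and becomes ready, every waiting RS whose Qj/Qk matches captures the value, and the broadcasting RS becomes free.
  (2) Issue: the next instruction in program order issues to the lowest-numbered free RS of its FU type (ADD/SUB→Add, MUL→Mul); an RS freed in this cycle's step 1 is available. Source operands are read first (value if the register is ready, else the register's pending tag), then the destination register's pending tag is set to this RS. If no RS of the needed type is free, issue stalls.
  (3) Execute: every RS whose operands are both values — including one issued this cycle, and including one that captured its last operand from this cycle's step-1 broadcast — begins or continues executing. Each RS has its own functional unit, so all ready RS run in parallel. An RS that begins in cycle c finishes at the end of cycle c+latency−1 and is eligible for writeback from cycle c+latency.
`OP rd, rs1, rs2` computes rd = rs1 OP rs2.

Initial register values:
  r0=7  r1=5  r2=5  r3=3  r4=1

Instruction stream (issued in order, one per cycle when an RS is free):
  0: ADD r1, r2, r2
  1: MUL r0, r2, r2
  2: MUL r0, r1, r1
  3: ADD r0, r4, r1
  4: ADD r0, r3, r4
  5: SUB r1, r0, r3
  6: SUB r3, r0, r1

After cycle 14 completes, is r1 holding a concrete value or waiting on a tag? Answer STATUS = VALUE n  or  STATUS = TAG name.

STATUS = VALUE 1

c1: issue ADD r1<-Add1 | r0:7,r1:Add1,r2:5,r3:3,r4:1
c2: issue MUL r0<-Mul1 | r0:Mul1,r1:Add1,r2:5,r3:3,r4:1
c3: issue MUL r0<-Mul2 | r0:Mul2,r1:Add1,r2:5,r3:3,r4:1
c4: CDB Add1=10; issue ADD r0<-Add1 | r0:Add1,r1:10,r2:5,r3:3,r4:1
c5: issue ADD r0<-Add2 | r0:Add2,r1:10,r2:5,r3:3,r4:1
c6: issue SUB r1<-Add3 | r0:Add2,r1:Add3,r2:5,r3:3,r4:1
c7: CDB Add1=11; issue SUB r3<-Add1 | r0:Add2,r1:Add3,r2:5,r3:Add1,r4:1
c8: CDB Add2=4 | r0:4,r1:Add3,r2:5,r3:Add1,r4:1
c9: CDB Mul1=25 | r0:4,r1:Add3,r2:5,r3:Add1,r4:1
c10: CDB Mul2=100 | r0:4,r1:Add3,r2:5,r3:Add1,r4:1
c11: CDB Add3=1 | r0:4,r1:1,r2:5,r3:Add1,r4:1
c12: - | r0:4,r1:1,r2:5,r3:Add1,r4:1
c13: - | r0:4,r1:1,r2:5,r3:Add1,r4:1
c14: CDB Add1=3 | r0:4,r1:1,r2:5,r3:3,r4:1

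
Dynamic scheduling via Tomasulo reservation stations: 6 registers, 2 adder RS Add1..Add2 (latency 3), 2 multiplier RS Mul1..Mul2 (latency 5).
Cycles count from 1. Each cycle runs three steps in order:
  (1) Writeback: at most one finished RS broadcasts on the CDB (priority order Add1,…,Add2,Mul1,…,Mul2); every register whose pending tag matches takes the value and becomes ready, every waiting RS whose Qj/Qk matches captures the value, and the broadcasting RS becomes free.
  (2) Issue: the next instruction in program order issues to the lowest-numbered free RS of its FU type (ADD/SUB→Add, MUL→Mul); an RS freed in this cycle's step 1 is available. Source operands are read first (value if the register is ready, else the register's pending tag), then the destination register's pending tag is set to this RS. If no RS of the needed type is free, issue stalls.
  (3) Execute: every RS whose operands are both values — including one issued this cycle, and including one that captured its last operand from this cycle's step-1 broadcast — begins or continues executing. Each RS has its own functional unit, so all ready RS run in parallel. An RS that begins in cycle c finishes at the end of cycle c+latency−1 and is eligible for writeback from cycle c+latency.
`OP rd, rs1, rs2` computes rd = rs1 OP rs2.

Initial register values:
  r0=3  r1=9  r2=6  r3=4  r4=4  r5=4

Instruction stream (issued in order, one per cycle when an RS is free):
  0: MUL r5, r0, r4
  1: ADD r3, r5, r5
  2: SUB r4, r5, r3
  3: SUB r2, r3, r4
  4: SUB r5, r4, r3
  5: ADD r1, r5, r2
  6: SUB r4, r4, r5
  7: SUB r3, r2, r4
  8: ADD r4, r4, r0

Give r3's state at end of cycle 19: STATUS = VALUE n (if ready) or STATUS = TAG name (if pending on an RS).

cycle 1: issue MUL r5<-Mul1 // r0:3,r1:9,r2:6,r3:4,r4:4,r5:Mul1
cycle 2: issue ADD r3<-Add1 // r0:3,r1:9,r2:6,r3:Add1,r4:4,r5:Mul1
cycle 3: issue SUB r4<-Add2 // r0:3,r1:9,r2:6,r3:Add1,r4:Add2,r5:Mul1
cycle 4: stall // r0:3,r1:9,r2:6,r3:Add1,r4:Add2,r5:Mul1
cycle 5: stall // r0:3,r1:9,r2:6,r3:Add1,r4:Add2,r5:Mul1
cycle 6: CDB Mul1=12; stall // r0:3,r1:9,r2:6,r3:Add1,r4:Add2,r5:12
cycle 7: stall // r0:3,r1:9,r2:6,r3:Add1,r4:Add2,r5:12
cycle 8: stall // r0:3,r1:9,r2:6,r3:Add1,r4:Add2,r5:12
cycle 9: CDB Add1=24; issue SUB r2<-Add1 // r0:3,r1:9,r2:Add1,r3:24,r4:Add2,r5:12
cycle 10: stall // r0:3,r1:9,r2:Add1,r3:24,r4:Add2,r5:12
cycle 11: stall // r0:3,r1:9,r2:Add1,r3:24,r4:Add2,r5:12
cycle 12: CDB Add2=-12; issue SUB r5<-Add2 // r0:3,r1:9,r2:Add1,r3:24,r4:-12,r5:Add2
cycle 13: stall // r0:3,r1:9,r2:Add1,r3:24,r4:-12,r5:Add2
cycle 14: stall // r0:3,r1:9,r2:Add1,r3:24,r4:-12,r5:Add2
cycle 15: CDB Add1=36; issue ADD r1<-Add1 // r0:3,r1:Add1,r2:36,r3:24,r4:-12,r5:Add2
cycle 16: CDB Add2=-36; issue SUB r4<-Add2 // r0:3,r1:Add1,r2:36,r3:24,r4:Add2,r5:-36
cycle 17: stall // r0:3,r1:Add1,r2:36,r3:24,r4:Add2,r5:-36
cycle 18: stall // r0:3,r1:Add1,r2:36,r3:24,r4:Add2,r5:-36
cycle 19: CDB Add1=0; issue SUB r3<-Add1 // r0:3,r1:0,r2:36,r3:Add1,r4:Add2,r5:-36

STATUS = TAG Add1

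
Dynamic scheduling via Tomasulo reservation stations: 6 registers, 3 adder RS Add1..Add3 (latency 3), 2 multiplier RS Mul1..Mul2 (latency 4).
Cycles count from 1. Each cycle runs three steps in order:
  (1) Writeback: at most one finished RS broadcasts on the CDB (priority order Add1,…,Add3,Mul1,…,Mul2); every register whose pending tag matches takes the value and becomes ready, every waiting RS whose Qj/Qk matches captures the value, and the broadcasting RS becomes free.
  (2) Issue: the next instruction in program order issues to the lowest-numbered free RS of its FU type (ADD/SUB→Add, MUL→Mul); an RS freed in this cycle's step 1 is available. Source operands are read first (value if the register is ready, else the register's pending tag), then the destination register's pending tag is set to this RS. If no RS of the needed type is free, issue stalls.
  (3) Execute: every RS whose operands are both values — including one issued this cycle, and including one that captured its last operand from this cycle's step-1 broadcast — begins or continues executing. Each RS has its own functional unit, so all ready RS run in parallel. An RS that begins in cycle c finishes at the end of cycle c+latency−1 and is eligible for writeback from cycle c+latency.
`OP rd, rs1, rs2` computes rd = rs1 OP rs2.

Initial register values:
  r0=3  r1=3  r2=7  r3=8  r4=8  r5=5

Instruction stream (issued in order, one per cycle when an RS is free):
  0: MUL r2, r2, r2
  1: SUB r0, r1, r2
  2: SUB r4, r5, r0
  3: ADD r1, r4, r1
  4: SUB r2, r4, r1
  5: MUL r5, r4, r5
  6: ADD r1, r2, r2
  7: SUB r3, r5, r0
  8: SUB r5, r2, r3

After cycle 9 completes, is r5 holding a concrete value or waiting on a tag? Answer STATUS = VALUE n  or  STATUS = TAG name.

STATUS = TAG Mul1

cycle 1: issue MUL r2<-Mul1 // r0:3,r1:3,r2:Mul1,r3:8,r4:8,r5:5
cycle 2: issue SUB r0<-Add1 // r0:Add1,r1:3,r2:Mul1,r3:8,r4:8,r5:5
cycle 3: issue SUB r4<-Add2 // r0:Add1,r1:3,r2:Mul1,r3:8,r4:Add2,r5:5
cycle 4: issue ADD r1<-Add3 // r0:Add1,r1:Add3,r2:Mul1,r3:8,r4:Add2,r5:5
cycle 5: CDB Mul1=49; stall // r0:Add1,r1:Add3,r2:49,r3:8,r4:Add2,r5:5
cycle 6: stall // r0:Add1,r1:Add3,r2:49,r3:8,r4:Add2,r5:5
cycle 7: stall // r0:Add1,r1:Add3,r2:49,r3:8,r4:Add2,r5:5
cycle 8: CDB Add1=-46; issue SUB r2<-Add1 // r0:-46,r1:Add3,r2:Add1,r3:8,r4:Add2,r5:5
cycle 9: issue MUL r5<-Mul1 // r0:-46,r1:Add3,r2:Add1,r3:8,r4:Add2,r5:Mul1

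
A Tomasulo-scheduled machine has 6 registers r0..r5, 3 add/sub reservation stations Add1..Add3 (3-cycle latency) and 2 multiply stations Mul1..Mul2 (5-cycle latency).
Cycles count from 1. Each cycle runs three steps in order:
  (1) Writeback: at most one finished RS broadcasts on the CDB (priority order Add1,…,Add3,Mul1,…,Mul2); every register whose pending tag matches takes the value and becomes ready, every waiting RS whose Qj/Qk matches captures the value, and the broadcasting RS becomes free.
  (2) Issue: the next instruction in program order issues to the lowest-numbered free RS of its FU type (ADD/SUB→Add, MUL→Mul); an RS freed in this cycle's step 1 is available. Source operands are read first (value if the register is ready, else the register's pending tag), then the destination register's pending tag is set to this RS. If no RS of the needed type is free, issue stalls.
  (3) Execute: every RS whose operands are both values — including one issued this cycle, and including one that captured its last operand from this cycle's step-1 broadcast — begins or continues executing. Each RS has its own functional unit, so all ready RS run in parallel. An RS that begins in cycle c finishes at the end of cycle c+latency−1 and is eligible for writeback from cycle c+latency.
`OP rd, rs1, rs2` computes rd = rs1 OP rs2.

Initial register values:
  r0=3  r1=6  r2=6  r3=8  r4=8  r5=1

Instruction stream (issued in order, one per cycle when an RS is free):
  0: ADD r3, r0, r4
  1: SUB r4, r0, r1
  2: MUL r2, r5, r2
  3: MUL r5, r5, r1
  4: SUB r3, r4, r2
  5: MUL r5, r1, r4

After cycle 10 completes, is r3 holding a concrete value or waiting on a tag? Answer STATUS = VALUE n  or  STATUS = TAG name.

STATUS = TAG Add1

c1: issue ADD r3<-Add1 | r0:3,r1:6,r2:6,r3:Add1,r4:8,r5:1
c2: issue SUB r4<-Add2 | r0:3,r1:6,r2:6,r3:Add1,r4:Add2,r5:1
c3: issue MUL r2<-Mul1 | r0:3,r1:6,r2:Mul1,r3:Add1,r4:Add2,r5:1
c4: CDB Add1=11; issue MUL r5<-Mul2 | r0:3,r1:6,r2:Mul1,r3:11,r4:Add2,r5:Mul2
c5: CDB Add2=-3; issue SUB r3<-Add1 | r0:3,r1:6,r2:Mul1,r3:Add1,r4:-3,r5:Mul2
c6: stall | r0:3,r1:6,r2:Mul1,r3:Add1,r4:-3,r5:Mul2
c7: stall | r0:3,r1:6,r2:Mul1,r3:Add1,r4:-3,r5:Mul2
c8: CDB Mul1=6; issue MUL r5<-Mul1 | r0:3,r1:6,r2:6,r3:Add1,r4:-3,r5:Mul1
c9: CDB Mul2=6 | r0:3,r1:6,r2:6,r3:Add1,r4:-3,r5:Mul1
c10: - | r0:3,r1:6,r2:6,r3:Add1,r4:-3,r5:Mul1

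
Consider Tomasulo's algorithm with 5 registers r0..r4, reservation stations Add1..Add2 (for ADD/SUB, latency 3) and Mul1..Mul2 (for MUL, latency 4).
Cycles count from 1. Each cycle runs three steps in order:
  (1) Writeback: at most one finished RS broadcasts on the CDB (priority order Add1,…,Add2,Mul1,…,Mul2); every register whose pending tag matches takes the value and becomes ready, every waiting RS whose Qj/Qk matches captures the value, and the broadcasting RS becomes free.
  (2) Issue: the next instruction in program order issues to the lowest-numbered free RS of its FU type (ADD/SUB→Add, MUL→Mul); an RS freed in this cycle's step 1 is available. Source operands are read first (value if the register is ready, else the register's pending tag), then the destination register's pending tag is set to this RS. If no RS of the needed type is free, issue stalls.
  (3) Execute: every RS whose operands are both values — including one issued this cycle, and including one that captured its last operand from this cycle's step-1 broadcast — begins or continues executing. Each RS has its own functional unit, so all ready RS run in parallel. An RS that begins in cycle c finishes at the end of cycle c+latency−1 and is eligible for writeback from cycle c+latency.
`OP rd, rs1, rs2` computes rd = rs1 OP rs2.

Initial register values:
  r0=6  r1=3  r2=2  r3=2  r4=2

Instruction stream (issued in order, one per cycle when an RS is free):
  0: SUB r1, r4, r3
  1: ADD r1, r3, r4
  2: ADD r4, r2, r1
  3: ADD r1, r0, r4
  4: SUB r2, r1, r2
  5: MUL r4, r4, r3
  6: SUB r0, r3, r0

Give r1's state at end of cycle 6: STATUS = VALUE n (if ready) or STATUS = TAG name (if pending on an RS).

STATUS = TAG Add2

c1: issue SUB r1<-Add1 | r0:6,r1:Add1,r2:2,r3:2,r4:2
c2: issue ADD r1<-Add2 | r0:6,r1:Add2,r2:2,r3:2,r4:2
c3: stall | r0:6,r1:Add2,r2:2,r3:2,r4:2
c4: CDB Add1=0; issue ADD r4<-Add1 | r0:6,r1:Add2,r2:2,r3:2,r4:Add1
c5: CDB Add2=4; issue ADD r1<-Add2 | r0:6,r1:Add2,r2:2,r3:2,r4:Add1
c6: stall | r0:6,r1:Add2,r2:2,r3:2,r4:Add1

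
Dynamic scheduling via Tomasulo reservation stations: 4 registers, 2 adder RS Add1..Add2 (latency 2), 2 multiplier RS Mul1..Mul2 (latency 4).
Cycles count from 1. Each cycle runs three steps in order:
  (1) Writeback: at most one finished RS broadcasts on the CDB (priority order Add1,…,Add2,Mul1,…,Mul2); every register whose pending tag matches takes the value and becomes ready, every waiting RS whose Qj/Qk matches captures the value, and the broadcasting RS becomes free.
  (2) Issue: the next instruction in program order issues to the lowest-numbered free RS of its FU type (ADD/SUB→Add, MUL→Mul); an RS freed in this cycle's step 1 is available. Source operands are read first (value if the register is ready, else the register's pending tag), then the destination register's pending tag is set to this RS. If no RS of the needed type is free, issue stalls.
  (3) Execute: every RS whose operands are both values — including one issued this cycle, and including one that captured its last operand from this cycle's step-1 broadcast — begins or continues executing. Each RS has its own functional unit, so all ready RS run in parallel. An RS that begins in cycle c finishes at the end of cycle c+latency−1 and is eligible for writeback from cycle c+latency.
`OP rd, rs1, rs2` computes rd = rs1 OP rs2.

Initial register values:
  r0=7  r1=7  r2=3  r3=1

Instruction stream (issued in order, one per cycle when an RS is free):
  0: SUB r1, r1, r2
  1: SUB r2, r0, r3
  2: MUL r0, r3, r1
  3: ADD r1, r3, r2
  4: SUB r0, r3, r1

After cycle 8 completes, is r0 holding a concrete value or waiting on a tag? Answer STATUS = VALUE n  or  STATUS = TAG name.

c1: issue SUB r1<-Add1 | r0:7,r1:Add1,r2:3,r3:1
c2: issue SUB r2<-Add2 | r0:7,r1:Add1,r2:Add2,r3:1
c3: CDB Add1=4; issue MUL r0<-Mul1 | r0:Mul1,r1:4,r2:Add2,r3:1
c4: CDB Add2=6; issue ADD r1<-Add1 | r0:Mul1,r1:Add1,r2:6,r3:1
c5: issue SUB r0<-Add2 | r0:Add2,r1:Add1,r2:6,r3:1
c6: CDB Add1=7 | r0:Add2,r1:7,r2:6,r3:1
c7: CDB Mul1=4 | r0:Add2,r1:7,r2:6,r3:1
c8: CDB Add2=-6 | r0:-6,r1:7,r2:6,r3:1

STATUS = VALUE -6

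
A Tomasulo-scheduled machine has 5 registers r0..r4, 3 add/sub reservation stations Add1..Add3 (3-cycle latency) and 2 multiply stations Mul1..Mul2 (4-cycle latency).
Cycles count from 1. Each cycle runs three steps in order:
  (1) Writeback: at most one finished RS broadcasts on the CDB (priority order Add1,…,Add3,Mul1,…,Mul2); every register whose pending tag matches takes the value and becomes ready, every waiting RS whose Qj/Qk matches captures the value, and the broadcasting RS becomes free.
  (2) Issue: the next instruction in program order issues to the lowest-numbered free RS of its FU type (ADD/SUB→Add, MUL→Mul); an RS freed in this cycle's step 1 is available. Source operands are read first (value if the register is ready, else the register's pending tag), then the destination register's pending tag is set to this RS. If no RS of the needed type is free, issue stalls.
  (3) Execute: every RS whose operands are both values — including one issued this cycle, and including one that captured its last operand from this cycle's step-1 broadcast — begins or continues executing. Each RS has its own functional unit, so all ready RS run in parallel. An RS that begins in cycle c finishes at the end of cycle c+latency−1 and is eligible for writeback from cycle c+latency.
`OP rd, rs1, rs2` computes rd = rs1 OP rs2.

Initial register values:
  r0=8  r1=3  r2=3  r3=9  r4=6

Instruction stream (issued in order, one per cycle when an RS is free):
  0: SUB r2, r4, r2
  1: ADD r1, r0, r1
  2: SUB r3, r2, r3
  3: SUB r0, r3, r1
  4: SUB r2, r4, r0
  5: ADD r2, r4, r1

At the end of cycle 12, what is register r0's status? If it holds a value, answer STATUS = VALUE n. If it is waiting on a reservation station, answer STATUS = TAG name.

STATUS = VALUE -17

cycle 1: issue SUB r2<-Add1 // r0:8,r1:3,r2:Add1,r3:9,r4:6
cycle 2: issue ADD r1<-Add2 // r0:8,r1:Add2,r2:Add1,r3:9,r4:6
cycle 3: issue SUB r3<-Add3 // r0:8,r1:Add2,r2:Add1,r3:Add3,r4:6
cycle 4: CDB Add1=3; issue SUB r0<-Add1 // r0:Add1,r1:Add2,r2:3,r3:Add3,r4:6
cycle 5: CDB Add2=11; issue SUB r2<-Add2 // r0:Add1,r1:11,r2:Add2,r3:Add3,r4:6
cycle 6: stall // r0:Add1,r1:11,r2:Add2,r3:Add3,r4:6
cycle 7: CDB Add3=-6; issue ADD r2<-Add3 // r0:Add1,r1:11,r2:Add3,r3:-6,r4:6
cycle 8: - // r0:Add1,r1:11,r2:Add3,r3:-6,r4:6
cycle 9: - // r0:Add1,r1:11,r2:Add3,r3:-6,r4:6
cycle 10: CDB Add1=-17 // r0:-17,r1:11,r2:Add3,r3:-6,r4:6
cycle 11: CDB Add3=17 // r0:-17,r1:11,r2:17,r3:-6,r4:6
cycle 12: - // r0:-17,r1:11,r2:17,r3:-6,r4:6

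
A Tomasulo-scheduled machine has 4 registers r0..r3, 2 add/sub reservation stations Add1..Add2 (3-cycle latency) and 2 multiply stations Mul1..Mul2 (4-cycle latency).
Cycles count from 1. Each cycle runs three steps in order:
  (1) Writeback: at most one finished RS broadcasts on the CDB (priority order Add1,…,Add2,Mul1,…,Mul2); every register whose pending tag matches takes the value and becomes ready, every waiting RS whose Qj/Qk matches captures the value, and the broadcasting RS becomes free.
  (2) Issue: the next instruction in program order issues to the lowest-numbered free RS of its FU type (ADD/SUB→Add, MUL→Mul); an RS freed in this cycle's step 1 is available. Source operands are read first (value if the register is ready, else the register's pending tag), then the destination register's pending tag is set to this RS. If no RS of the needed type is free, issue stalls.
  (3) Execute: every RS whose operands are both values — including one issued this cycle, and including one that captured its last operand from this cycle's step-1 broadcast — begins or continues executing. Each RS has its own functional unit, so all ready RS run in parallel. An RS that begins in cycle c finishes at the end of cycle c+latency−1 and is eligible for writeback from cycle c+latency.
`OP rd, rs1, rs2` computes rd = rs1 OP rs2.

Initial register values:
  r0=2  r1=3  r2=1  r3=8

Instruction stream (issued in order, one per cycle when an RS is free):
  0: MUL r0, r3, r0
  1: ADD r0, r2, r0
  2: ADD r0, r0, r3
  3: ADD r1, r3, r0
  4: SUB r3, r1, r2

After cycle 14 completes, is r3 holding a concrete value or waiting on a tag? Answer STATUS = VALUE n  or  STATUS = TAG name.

STATUS = TAG Add2

cycle 1: issue MUL r0<-Mul1 // r0:Mul1,r1:3,r2:1,r3:8
cycle 2: issue ADD r0<-Add1 // r0:Add1,r1:3,r2:1,r3:8
cycle 3: issue ADD r0<-Add2 // r0:Add2,r1:3,r2:1,r3:8
cycle 4: stall // r0:Add2,r1:3,r2:1,r3:8
cycle 5: CDB Mul1=16; stall // r0:Add2,r1:3,r2:1,r3:8
cycle 6: stall // r0:Add2,r1:3,r2:1,r3:8
cycle 7: stall // r0:Add2,r1:3,r2:1,r3:8
cycle 8: CDB Add1=17; issue ADD r1<-Add1 // r0:Add2,r1:Add1,r2:1,r3:8
cycle 9: stall // r0:Add2,r1:Add1,r2:1,r3:8
cycle 10: stall // r0:Add2,r1:Add1,r2:1,r3:8
cycle 11: CDB Add2=25; issue SUB r3<-Add2 // r0:25,r1:Add1,r2:1,r3:Add2
cycle 12: - // r0:25,r1:Add1,r2:1,r3:Add2
cycle 13: - // r0:25,r1:Add1,r2:1,r3:Add2
cycle 14: CDB Add1=33 // r0:25,r1:33,r2:1,r3:Add2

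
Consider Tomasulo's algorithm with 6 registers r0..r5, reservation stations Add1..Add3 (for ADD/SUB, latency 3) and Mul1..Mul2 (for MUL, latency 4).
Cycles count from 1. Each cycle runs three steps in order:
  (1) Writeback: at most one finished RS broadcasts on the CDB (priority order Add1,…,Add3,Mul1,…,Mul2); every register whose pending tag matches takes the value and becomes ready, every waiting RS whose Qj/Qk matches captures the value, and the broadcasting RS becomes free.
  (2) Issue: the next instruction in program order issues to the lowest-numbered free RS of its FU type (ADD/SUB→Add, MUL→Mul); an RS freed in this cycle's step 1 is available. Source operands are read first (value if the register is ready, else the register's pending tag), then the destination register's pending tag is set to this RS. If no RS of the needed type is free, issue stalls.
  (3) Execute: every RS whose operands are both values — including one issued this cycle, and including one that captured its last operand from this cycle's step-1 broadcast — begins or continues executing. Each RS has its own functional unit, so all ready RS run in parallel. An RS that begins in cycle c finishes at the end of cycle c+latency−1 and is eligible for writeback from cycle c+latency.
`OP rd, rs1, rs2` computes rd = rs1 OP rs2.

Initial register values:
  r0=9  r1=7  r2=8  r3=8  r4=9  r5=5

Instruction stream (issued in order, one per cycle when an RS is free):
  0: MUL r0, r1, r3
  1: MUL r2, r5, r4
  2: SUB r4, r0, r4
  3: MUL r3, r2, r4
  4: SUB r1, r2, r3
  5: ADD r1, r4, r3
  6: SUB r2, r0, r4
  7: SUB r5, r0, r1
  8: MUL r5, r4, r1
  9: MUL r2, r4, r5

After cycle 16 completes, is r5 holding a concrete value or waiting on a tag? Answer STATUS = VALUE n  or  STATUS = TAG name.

cycle 1: issue MUL r0<-Mul1 // r0:Mul1,r1:7,r2:8,r3:8,r4:9,r5:5
cycle 2: issue MUL r2<-Mul2 // r0:Mul1,r1:7,r2:Mul2,r3:8,r4:9,r5:5
cycle 3: issue SUB r4<-Add1 // r0:Mul1,r1:7,r2:Mul2,r3:8,r4:Add1,r5:5
cycle 4: stall // r0:Mul1,r1:7,r2:Mul2,r3:8,r4:Add1,r5:5
cycle 5: CDB Mul1=56; issue MUL r3<-Mul1 // r0:56,r1:7,r2:Mul2,r3:Mul1,r4:Add1,r5:5
cycle 6: CDB Mul2=45; issue SUB r1<-Add2 // r0:56,r1:Add2,r2:45,r3:Mul1,r4:Add1,r5:5
cycle 7: issue ADD r1<-Add3 // r0:56,r1:Add3,r2:45,r3:Mul1,r4:Add1,r5:5
cycle 8: CDB Add1=47; issue SUB r2<-Add1 // r0:56,r1:Add3,r2:Add1,r3:Mul1,r4:47,r5:5
cycle 9: stall // r0:56,r1:Add3,r2:Add1,r3:Mul1,r4:47,r5:5
cycle 10: stall // r0:56,r1:Add3,r2:Add1,r3:Mul1,r4:47,r5:5
cycle 11: CDB Add1=9; issue SUB r5<-Add1 // r0:56,r1:Add3,r2:9,r3:Mul1,r4:47,r5:Add1
cycle 12: CDB Mul1=2115; issue MUL r5<-Mul1 // r0:56,r1:Add3,r2:9,r3:2115,r4:47,r5:Mul1
cycle 13: issue MUL r2<-Mul2 // r0:56,r1:Add3,r2:Mul2,r3:2115,r4:47,r5:Mul1
cycle 14: - // r0:56,r1:Add3,r2:Mul2,r3:2115,r4:47,r5:Mul1
cycle 15: CDB Add2=-2070 // r0:56,r1:Add3,r2:Mul2,r3:2115,r4:47,r5:Mul1
cycle 16: CDB Add3=2162 // r0:56,r1:2162,r2:Mul2,r3:2115,r4:47,r5:Mul1

STATUS = TAG Mul1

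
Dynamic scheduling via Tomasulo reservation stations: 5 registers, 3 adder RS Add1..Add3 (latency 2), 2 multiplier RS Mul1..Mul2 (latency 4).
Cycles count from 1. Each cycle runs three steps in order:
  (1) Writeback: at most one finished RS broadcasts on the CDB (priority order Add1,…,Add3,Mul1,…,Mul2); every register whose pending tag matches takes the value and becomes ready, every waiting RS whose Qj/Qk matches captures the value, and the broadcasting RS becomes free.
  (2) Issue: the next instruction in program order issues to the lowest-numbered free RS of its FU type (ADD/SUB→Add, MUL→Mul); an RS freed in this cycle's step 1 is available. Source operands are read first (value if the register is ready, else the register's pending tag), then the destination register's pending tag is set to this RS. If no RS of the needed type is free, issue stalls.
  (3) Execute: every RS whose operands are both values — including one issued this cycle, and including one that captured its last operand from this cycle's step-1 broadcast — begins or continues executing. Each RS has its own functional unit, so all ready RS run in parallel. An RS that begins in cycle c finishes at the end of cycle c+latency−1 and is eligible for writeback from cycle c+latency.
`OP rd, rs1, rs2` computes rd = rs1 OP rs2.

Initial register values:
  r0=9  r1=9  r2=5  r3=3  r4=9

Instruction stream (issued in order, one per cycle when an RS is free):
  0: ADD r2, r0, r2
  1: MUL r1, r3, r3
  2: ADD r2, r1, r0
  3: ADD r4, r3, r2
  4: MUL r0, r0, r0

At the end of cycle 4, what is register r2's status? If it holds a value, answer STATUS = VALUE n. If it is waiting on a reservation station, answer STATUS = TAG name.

STATUS = TAG Add1

cycle 1: issue ADD r2<-Add1 // r0:9,r1:9,r2:Add1,r3:3,r4:9
cycle 2: issue MUL r1<-Mul1 // r0:9,r1:Mul1,r2:Add1,r3:3,r4:9
cycle 3: CDB Add1=14; issue ADD r2<-Add1 // r0:9,r1:Mul1,r2:Add1,r3:3,r4:9
cycle 4: issue ADD r4<-Add2 // r0:9,r1:Mul1,r2:Add1,r3:3,r4:Add2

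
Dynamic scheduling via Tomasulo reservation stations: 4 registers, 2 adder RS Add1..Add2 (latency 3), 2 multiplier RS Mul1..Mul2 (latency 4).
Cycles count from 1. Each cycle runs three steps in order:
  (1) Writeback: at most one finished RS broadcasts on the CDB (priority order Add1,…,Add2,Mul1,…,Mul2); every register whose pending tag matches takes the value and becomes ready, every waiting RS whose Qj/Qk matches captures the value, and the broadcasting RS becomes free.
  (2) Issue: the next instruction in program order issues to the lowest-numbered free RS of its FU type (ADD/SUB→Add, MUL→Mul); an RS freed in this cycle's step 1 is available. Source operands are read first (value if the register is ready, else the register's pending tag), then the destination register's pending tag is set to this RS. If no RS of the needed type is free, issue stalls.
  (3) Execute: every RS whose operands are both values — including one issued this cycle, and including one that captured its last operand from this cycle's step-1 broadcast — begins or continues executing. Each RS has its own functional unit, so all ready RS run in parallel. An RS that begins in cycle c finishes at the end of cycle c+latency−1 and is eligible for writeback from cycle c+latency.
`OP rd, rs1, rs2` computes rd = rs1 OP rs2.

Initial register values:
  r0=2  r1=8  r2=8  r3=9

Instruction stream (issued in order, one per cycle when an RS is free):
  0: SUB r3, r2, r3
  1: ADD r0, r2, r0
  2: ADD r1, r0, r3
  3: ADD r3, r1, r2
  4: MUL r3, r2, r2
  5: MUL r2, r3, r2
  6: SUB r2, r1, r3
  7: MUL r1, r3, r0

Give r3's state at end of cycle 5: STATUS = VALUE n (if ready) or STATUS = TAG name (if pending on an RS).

  c1: issue SUB r3<-Add1  regs: r0:2,r1:8,r2:8,r3:Add1
  c2: issue ADD r0<-Add2  regs: r0:Add2,r1:8,r2:8,r3:Add1
  c3: stall  regs: r0:Add2,r1:8,r2:8,r3:Add1
  c4: CDB Add1=-1; issue ADD r1<-Add1  regs: r0:Add2,r1:Add1,r2:8,r3:-1
  c5: CDB Add2=10; issue ADD r3<-Add2  regs: r0:10,r1:Add1,r2:8,r3:Add2

STATUS = TAG Add2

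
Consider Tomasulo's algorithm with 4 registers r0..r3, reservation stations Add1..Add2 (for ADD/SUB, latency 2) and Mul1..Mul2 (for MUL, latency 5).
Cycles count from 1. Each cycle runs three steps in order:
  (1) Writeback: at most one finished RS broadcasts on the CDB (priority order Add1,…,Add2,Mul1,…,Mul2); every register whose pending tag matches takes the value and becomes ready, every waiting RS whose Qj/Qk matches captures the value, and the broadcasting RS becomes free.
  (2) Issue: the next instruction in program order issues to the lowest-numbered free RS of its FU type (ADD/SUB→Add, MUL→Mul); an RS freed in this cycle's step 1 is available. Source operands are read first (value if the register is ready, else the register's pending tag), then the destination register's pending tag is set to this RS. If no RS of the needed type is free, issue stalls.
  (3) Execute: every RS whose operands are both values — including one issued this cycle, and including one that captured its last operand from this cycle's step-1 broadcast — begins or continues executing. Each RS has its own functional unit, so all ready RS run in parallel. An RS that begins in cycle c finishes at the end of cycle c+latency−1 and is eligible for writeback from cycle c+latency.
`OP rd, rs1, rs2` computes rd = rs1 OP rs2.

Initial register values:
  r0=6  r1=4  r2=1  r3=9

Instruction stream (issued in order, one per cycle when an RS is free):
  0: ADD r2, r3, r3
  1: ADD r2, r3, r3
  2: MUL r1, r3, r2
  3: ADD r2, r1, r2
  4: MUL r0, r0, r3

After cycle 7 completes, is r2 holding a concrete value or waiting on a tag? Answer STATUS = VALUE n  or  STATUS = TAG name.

cycle 1: issue ADD r2<-Add1 // r0:6,r1:4,r2:Add1,r3:9
cycle 2: issue ADD r2<-Add2 // r0:6,r1:4,r2:Add2,r3:9
cycle 3: CDB Add1=18; issue MUL r1<-Mul1 // r0:6,r1:Mul1,r2:Add2,r3:9
cycle 4: CDB Add2=18; issue ADD r2<-Add1 // r0:6,r1:Mul1,r2:Add1,r3:9
cycle 5: issue MUL r0<-Mul2 // r0:Mul2,r1:Mul1,r2:Add1,r3:9
cycle 6: - // r0:Mul2,r1:Mul1,r2:Add1,r3:9
cycle 7: - // r0:Mul2,r1:Mul1,r2:Add1,r3:9

STATUS = TAG Add1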